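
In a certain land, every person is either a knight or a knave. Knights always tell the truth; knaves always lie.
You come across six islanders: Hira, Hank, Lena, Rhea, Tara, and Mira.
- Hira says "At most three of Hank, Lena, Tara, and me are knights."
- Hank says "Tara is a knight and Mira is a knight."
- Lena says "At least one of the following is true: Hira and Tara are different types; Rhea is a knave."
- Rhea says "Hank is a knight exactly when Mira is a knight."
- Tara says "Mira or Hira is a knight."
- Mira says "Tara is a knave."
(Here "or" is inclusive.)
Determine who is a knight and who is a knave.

Hira is a knight, Hank is a knave, Lena is a knave, Rhea is a knight, Tara is a knight, and Mira is a knave.

Hira is a knight, and the claim "at most three of Hank, Lena, Tara, and me are knights" is indeed true.
Hank is a knave, and the claim "Tara is a knight and Mira is a knight" is indeed false.
Lena is a knave, and the claim "at least one of the following is true: Hira and Tara are different types; Rhea is a knave" is indeed false.
Since Rhea is a knight, "Hank is a knight exactly when Mira is a knight" needs to be true, which holds.
Tara is a knight, and the claim "Mira or Hira is a knight" is indeed true.
Mira is a knave, and the claim "Tara is a knave" is indeed false.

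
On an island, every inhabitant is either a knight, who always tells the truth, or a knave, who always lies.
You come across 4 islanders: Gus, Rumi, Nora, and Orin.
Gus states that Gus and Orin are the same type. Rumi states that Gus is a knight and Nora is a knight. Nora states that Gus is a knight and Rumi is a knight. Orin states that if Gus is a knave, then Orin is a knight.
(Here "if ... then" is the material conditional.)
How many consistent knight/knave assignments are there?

3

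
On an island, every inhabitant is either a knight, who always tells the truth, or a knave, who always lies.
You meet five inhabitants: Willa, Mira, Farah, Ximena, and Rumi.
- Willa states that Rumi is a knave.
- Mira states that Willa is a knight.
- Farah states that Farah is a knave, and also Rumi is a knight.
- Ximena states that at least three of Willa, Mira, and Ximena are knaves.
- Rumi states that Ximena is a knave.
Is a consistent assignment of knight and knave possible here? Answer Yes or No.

No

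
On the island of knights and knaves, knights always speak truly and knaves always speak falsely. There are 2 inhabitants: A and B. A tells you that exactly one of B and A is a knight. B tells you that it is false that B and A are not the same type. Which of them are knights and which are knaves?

A is a knight, so "exactly one of B and A is a knight" must be true — and it is.
B is a knave, and the claim "it is false that B and A are not the same type" is indeed false.

A is a knight and B is a knave.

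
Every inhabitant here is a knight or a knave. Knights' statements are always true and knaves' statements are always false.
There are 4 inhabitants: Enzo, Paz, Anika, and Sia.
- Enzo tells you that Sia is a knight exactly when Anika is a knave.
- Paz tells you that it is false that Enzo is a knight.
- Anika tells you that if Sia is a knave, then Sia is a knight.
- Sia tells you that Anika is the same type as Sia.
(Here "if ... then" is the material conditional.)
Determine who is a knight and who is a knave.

Suppose Enzo is a knight. Then Enzo's statement "Sia is a knight exactly when Anika is a knave" would have to be true. Checking the 8 ways to assign the others, none is consistent with every speaker.
(For instance, with Paz=knight, Anika=knight, Sia=knight, Enzo's claim "Sia is a knight exactly when Anika is a knave" comes out false where it would need to be true.)
So Enzo must be a knave, making "Sia is a knight exactly when Anika is a knave" false. Taking Enzo=knave, Paz=knight, Anika=knight, Sia=knight, each remaining statement checks out:
  Paz (knight): "it is false that Enzo is a knight" — true. ✓
  Anika (knight): "if Sia is a knave, then Sia is a knight" — true. ✓
  Sia (knight): "Anika is the same type as Sia" — true. ✓
This is the unique consistent assignment.

Enzo is a knave, Paz is a knight, Anika is a knight, and Sia is a knight.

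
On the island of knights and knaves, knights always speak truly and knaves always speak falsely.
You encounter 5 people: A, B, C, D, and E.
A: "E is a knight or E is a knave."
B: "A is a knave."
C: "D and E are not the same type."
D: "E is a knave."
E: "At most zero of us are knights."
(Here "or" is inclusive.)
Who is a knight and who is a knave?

A is a knight, B is a knave, C is a knight, D is a knight, and E is a knave.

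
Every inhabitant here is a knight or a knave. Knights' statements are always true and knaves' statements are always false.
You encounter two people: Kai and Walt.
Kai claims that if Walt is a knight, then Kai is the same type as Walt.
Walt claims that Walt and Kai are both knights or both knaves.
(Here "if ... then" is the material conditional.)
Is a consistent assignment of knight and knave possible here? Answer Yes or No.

Yes

One consistent assignment: Kai=knight, Walt=knight.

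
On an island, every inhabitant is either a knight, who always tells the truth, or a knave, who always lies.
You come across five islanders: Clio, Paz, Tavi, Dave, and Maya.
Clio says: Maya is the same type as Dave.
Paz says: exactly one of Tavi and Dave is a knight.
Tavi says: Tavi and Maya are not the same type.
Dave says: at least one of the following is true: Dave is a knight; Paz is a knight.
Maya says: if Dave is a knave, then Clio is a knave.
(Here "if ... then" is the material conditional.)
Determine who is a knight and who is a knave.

Knights: Clio. Knaves: Paz, Tavi, Dave, and Maya.

Suppose Clio is a knave. Then Clio's statement "Maya is the same type as Dave" would have to be false. Checking the 16 ways to assign the others, none is consistent with every speaker.
(For instance, with Paz=knave, Tavi=knave, Dave=knave, Maya=knave, Clio's claim "Maya is the same type as Dave" comes out true where it would need to be false.)
So Clio must be a knight, making "Maya is the same type as Dave" true. Taking Clio=knight, Paz=knave, Tavi=knave, Dave=knave, Maya=knave, each remaining statement checks out:
  Paz (knave): "exactly one of Tavi and Dave is a knight" — false. ✓
  Tavi (knave): "Tavi and Maya are not the same type" — false. ✓
  Dave (knave): "at least one of the following is true: Dave is a knight; Paz is a knight" — false. ✓
  Maya (knave): "if Dave is a knave, then Clio is a knave" — false. ✓
This is the unique consistent assignment.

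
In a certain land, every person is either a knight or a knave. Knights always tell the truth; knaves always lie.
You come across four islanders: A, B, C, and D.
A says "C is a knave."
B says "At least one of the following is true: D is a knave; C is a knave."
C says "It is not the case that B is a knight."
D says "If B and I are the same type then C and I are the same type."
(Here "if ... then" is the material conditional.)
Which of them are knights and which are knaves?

A is a knave; "C is a knave" is false, as required.
Since B is a knave, "at least one of the following is true: D is a knave; C is a knave" needs to be false, which holds.
As a knight, C's statement "it is not the case that B is a knight" should be True; it is.
Since D is a knight, "if B and I are the same type then C and I are the same type" needs to be True, which holds.

A is a knave, B is a knave, C is a knight, and D is a knight.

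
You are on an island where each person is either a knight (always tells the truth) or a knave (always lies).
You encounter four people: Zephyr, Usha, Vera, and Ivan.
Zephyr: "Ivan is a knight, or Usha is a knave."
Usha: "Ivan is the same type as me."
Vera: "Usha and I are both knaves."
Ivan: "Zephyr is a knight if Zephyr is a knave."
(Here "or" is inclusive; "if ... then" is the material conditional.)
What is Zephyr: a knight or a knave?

Zephyr is a knight.

Consistent assignments: {Zephyr=knight, Usha=knight, Vera=knave, Ivan=knight}
In every consistent assignment, Zephyr is a knight.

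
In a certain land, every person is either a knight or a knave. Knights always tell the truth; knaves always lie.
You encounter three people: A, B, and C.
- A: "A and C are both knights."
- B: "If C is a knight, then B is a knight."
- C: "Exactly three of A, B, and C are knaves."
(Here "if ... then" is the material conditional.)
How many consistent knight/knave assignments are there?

1

Consistent assignments:
  A=knave, B=knight, C=knave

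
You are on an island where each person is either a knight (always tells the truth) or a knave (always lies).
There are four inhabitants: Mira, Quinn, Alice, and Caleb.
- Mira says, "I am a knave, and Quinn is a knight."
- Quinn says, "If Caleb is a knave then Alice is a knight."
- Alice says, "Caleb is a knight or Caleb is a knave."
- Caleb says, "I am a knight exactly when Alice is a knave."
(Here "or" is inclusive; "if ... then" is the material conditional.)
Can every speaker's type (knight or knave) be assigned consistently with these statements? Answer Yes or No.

No

Checking all 16 assignments, each has at least one speaker whose statement's truth value contradicts their type.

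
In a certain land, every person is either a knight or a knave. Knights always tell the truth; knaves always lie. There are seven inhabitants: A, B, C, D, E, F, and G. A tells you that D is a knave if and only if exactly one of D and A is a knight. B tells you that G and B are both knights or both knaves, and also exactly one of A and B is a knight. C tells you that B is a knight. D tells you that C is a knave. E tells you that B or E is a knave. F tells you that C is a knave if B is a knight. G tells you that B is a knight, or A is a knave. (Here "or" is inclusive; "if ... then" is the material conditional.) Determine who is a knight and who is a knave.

Knights: D, E, F, and G. Knaves: A, B, and C.

A is a knave; "D is a knave if and only if exactly one of D and A is a knight" is False, as required.
B is a knave, so "G and B are both knights or both knaves, and also exactly one of A and B is a knight" must be False — and it is.
C is a knave; "B is a knight" is False, as required.
As a knight, D's statement "C is a knave" should be true; it is.
Since E is a knight, "B or E is a knave" needs to be true, which holds.
F (knight): "C is a knave if B is a knight" — true. ✓
G is a knight, and the claim "B is a knight, or A is a knave" is indeed true.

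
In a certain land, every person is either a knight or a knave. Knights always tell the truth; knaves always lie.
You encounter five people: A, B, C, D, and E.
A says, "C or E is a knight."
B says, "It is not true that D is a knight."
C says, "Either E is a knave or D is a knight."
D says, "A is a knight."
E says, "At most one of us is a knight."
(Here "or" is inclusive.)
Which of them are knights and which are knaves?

A is a knight, and the claim "C or E is a knight" is indeed True.
B is a knave, so "it is not true that D is a knight" must be False — and it is.
As a knight, C's statement "either E is a knave or D is a knight" should be True; it is.
D (knight): "A is a knight" — True. ✓
E is a knave, and the claim "at most one of us is a knight" is indeed False.

Knights: A, C, and D. Knaves: B and E.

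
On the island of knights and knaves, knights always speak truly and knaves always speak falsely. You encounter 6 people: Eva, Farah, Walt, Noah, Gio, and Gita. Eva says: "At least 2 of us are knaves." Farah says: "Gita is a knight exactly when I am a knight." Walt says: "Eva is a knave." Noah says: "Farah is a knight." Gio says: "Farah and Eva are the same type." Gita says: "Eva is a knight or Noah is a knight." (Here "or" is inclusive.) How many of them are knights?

The unique consistent assignment is Eva=knight, Farah=knave, Walt=knave, Noah=knave, Gio=knave, Gita=knight.
That has 2 knights.

2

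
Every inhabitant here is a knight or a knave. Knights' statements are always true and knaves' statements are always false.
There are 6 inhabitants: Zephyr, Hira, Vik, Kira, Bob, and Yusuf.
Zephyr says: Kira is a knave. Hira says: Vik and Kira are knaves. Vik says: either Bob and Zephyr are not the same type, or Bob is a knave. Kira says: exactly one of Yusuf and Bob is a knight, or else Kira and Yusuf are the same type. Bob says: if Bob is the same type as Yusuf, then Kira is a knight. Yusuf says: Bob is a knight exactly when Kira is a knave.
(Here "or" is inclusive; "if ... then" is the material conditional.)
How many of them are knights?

3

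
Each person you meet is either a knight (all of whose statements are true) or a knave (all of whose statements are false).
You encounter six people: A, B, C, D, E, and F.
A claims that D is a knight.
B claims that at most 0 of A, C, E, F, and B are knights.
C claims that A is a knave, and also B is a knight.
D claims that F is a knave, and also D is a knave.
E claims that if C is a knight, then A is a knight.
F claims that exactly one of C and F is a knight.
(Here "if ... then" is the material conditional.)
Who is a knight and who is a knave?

A is a knave, so "D is a knight" must be false — and it is.
As a knave, B's statement "at most 0 of A, C, E, F, and B are knights" should be false; it is.
C is a knave, and the claim "A is a knave, and also B is a knight" is indeed false.
D is a knave, and the claim "F is a knave, and also D is a knave" is indeed false.
Since E is a knight, "if C is a knight, then A is a knight" needs to be true, which holds.
F (knight): "exactly one of C and F is a knight" — true. ✓

A is a knave, B is a knave, C is a knave, D is a knave, E is a knight, and F is a knight.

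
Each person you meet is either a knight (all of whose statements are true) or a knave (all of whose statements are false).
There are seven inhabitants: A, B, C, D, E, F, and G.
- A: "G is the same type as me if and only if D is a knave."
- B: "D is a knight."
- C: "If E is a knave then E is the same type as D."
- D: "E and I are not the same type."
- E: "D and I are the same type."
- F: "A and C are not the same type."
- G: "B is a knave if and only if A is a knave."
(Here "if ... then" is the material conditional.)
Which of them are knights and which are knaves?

A is a knave, and the claim "G is the same type as me if and only if D is a knave" is indeed false.
B is a knight, so "D is a knight" must be True — and it is.
C (knave): "if E is a knave then E is the same type as D" — false. ✓
D is a knight; "E and I are not the same type" is True, as required.
E is a knave, so "D and I are the same type" must be false — and it is.
F is a knave, and the claim "A and C are not the same type" is indeed false.
G (knave): "B is a knave if and only if A is a knave" — false. ✓

A is a knave, B is a knight, C is a knave, D is a knight, E is a knave, F is a knave, and G is a knave.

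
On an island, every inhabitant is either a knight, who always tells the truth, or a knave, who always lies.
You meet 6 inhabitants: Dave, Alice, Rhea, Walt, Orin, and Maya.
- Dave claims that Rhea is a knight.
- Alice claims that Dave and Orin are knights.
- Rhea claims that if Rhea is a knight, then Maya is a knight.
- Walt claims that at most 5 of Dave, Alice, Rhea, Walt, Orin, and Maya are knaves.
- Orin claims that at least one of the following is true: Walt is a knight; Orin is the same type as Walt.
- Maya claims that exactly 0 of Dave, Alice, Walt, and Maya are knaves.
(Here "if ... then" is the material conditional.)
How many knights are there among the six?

6

The unique consistent assignment is Dave=knight, Alice=knight, Rhea=knight, Walt=knight, Orin=knight, Maya=knight.
That has 6 knights.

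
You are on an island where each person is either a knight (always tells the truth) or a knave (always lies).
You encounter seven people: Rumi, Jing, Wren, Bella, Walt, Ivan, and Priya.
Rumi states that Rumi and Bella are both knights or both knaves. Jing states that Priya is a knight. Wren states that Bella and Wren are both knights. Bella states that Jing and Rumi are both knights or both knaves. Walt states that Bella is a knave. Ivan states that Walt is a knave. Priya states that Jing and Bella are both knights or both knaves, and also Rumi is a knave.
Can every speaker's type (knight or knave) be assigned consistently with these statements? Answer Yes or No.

Yes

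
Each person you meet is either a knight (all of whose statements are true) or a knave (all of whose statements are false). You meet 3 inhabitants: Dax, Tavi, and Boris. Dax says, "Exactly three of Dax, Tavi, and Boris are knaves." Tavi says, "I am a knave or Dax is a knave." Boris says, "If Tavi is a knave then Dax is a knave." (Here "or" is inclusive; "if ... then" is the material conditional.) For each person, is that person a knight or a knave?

Dax is a knave, Tavi is a knight, and Boris is a knight.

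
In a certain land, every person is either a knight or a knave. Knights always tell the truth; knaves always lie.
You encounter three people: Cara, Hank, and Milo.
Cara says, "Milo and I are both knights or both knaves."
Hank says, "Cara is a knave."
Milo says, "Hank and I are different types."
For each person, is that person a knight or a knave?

Cara is a knight, Hank is a knave, and Milo is a knight.

Cara is a knight; "Milo and I are both knights or both knaves" is True, as required.
Hank is a knave, so "Cara is a knave" must be false — and it is.
Milo is a knight, so "Hank and I are different types" must be True — and it is.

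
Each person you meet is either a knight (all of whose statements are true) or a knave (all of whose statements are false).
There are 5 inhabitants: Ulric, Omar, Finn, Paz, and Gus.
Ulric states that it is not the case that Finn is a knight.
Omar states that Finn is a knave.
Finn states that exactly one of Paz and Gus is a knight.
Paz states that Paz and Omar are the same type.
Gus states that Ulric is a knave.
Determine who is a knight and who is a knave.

Ulric is a knight, Omar is a knight, Finn is a knave, Paz is a knave, and Gus is a knave.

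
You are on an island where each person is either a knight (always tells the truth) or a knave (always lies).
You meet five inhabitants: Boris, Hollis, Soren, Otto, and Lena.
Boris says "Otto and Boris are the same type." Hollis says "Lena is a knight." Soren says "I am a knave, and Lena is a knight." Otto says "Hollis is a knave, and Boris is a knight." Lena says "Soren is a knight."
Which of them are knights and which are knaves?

Knights: Boris and Otto. Knaves: Hollis, Soren, and Lena.

Boris is a knight; "Otto and Boris are the same type" is True, as required.
As a knave, Hollis's statement "Lena is a knight" should be False; it is.
Soren is a knave, and the claim "I am a knave, and Lena is a knight" is indeed False.
Otto is a knight, and the claim "Hollis is a knave, and Boris is a knight" is indeed True.
Lena is a knave, so "Soren is a knight" must be False — and it is.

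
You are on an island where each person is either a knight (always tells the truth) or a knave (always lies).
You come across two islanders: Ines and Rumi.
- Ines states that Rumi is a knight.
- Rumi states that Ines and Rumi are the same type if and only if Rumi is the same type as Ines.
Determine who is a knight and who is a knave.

Ines is a knight and Rumi is a knight.

Ines is a knight; "Rumi is a knight" is True, as required.
As a knight, Rumi's statement "Ines and Rumi are the same type if and only if Rumi is the same type as Ines" should be True; it is.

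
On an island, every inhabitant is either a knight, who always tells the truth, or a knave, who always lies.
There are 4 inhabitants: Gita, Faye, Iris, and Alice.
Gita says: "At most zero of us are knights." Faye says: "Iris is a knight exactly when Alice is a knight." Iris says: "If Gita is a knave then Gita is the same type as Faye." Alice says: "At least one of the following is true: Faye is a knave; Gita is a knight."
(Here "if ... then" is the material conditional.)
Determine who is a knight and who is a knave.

Gita is a knave, Faye is a knight, Iris is a knave, and Alice is a knave.

Suppose Gita is a knight. Then Gita's statement "at most zero of us are knights" would have to be true. Checking the 8 ways to assign the others, none is consistent with every speaker.
(For instance, with Faye=knight, Iris=knave, Alice=knave, Gita's claim "at most zero of us are knights" comes out false where it would need to be true.)
So Gita must be a knave, making "at most zero of us are knights" false. Taking Gita=knave, Faye=knight, Iris=knave, Alice=knave, each remaining statement checks out:
  Faye (knight): "Iris is a knight exactly when Alice is a knight" — true. ✓
  Iris (knave): "if Gita is a knave then Gita is the same type as Faye" — false. ✓
  Alice (knave): "at least one of the following is true: Faye is a knave; Gita is a knight" — false. ✓
This is the unique consistent assignment.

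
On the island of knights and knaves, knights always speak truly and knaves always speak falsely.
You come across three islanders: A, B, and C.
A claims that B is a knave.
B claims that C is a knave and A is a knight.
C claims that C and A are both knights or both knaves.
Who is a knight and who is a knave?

A is a knight, B is a knave, and C is a knight.

Suppose A is a knave. Then A's statement "B is a knave" would have to be false. Checking the 4 ways to assign the others, none is consistent with every speaker.
(For instance, with B=knave, C=knight, A's claim "B is a knave" comes out true where it would need to be false.)
So A must be a knight, making "B is a knave" true. Taking A=knight, B=knave, C=knight, each remaining statement checks out:
  B (knave): "C is a knave and A is a knight" — false. ✓
  C (knight): "C and A are both knights or both knaves" — true. ✓
This is the unique consistent assignment.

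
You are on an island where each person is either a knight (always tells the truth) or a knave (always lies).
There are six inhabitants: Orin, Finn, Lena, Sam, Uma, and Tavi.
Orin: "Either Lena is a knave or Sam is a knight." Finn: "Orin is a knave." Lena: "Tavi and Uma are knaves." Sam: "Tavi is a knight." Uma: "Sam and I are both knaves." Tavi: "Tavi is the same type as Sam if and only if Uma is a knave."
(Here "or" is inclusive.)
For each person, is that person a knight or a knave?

Orin (knight): "either Lena is a knave or Sam is a knight" — true. ✓
Since Finn is a knave, "Orin is a knave" needs to be false, which holds.
Lena is a knave, so "Tavi and Uma are knaves" must be false — and it is.
Sam is a knight, so "Tavi is a knight" must be true — and it is.
As a knave, Uma's statement "Sam and I are both knaves" should be false; it is.
Tavi is a knight, so "Tavi is the same type as Sam if and only if Uma is a knave" must be true — and it is.

Orin is a knight, Finn is a knave, Lena is a knave, Sam is a knight, Uma is a knave, and Tavi is a knight.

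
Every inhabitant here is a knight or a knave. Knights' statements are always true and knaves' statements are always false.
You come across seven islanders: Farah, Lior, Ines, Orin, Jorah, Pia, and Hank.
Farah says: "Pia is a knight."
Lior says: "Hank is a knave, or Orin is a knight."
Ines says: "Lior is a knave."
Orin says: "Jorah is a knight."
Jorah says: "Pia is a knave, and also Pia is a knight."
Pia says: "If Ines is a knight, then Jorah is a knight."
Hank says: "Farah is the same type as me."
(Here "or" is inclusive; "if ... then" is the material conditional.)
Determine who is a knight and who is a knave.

Farah is a knight, Lior is a knight, Ines is a knave, Orin is a knave, Jorah is a knave, Pia is a knight, and Hank is a knave.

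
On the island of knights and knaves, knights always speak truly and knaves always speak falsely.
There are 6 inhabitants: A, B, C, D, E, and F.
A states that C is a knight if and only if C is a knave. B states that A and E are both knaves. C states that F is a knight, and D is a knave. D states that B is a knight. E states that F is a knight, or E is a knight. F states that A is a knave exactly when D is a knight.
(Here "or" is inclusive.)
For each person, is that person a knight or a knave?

A is a knave, B is a knave, C is a knave, D is a knave, E is a knight, and F is a knave.

Since A is a knave, "C is a knight if and only if C is a knave" needs to be False, which holds.
As a knave, B's statement "A and E are both knaves" should be False; it is.
C (knave): "F is a knight, and D is a knave" — False. ✓
D is a knave; "B is a knight" is False, as required.
E is a knight, and the claim "F is a knight, or E is a knight" is indeed True.
F is a knave, and the claim "A is a knave exactly when D is a knight" is indeed False.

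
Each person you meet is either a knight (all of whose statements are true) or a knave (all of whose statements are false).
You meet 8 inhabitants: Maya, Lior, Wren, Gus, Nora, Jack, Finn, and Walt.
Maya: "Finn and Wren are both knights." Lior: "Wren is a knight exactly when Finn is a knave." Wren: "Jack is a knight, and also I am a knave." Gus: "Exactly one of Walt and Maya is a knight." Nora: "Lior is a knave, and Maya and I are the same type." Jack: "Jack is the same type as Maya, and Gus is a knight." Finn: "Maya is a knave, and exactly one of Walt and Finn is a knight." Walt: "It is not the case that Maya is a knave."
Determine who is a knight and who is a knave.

Knights: Lior and Finn. Knaves: Maya, Wren, Gus, Nora, Jack, and Walt.

As a knave, Maya's statement "Finn and Wren are both knights" should be False; it is.
As a knight, Lior's statement "Wren is a knight exactly when Finn is a knave" should be True; it is.
Wren is a knave, and the claim "Jack is a knight, and also I am a knave" is indeed False.
Gus is a knave, so "exactly one of Walt and Maya is a knight" must be False — and it is.
Nora is a knave; "Lior is a knave, and Maya and I are the same type" is False, as required.
As a knave, Jack's statement "Jack is the same type as Maya, and Gus is a knight" should be False; it is.
Finn is a knight; "Maya is a knave, and exactly one of Walt and Finn is a knight" is True, as required.
Since Walt is a knave, "it is not the case that Maya is a knave" needs to be False, which holds.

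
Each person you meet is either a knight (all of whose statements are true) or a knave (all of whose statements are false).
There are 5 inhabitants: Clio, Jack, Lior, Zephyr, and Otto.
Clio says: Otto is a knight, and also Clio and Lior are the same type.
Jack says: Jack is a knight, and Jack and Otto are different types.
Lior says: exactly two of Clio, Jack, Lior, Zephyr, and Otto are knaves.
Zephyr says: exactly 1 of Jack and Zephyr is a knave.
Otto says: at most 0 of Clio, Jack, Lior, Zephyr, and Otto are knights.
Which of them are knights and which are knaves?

As a knave, Clio's statement "Otto is a knight, and also Clio and Lior are the same type" should be false; it is.
Jack (knave): "Jack is a knight, and Jack and Otto are different types" — false. ✓
Lior is a knave; "exactly two of Clio, Jack, Lior, Zephyr, and Otto are knaves" is false, as required.
Zephyr (knight): "exactly 1 of Jack and Zephyr is a knave" — True. ✓
Otto (knave): "at most 0 of Clio, Jack, Lior, Zephyr, and Otto are knights" — false. ✓

Clio is a knave, Jack is a knave, Lior is a knave, Zephyr is a knight, and Otto is a knave.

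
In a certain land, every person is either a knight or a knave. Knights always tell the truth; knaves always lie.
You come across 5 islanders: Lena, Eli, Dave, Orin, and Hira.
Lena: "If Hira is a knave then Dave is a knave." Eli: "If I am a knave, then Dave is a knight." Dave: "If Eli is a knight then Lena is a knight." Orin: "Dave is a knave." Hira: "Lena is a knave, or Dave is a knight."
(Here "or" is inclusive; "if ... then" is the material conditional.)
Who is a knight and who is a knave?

Lena is a knight, Eli is a knight, Dave is a knight, Orin is a knave, and Hira is a knight.

Suppose Lena is a knave. Then Lena's statement "if Hira is a knave then Dave is a knave" would have to be false. Checking the 16 ways to assign the others, none is consistent with every speaker.
(For instance, with Eli=knight, Dave=knight, Orin=knave, Hira=knight, Lena's claim "if Hira is a knave then Dave is a knave" comes out true where it would need to be false.)
So Lena must be a knight, making "if Hira is a knave then Dave is a knave" true. Taking Lena=knight, Eli=knight, Dave=knight, Orin=knave, Hira=knight, each remaining statement checks out:
  Eli (knight): "if I am a knave, then Dave is a knight" — true. ✓
  Dave (knight): "if Eli is a knight then Lena is a knight" — true. ✓
  Orin (knave): "Dave is a knave" — false. ✓
  Hira (knight): "Lena is a knave, or Dave is a knight" — true. ✓
This is the unique consistent assignment.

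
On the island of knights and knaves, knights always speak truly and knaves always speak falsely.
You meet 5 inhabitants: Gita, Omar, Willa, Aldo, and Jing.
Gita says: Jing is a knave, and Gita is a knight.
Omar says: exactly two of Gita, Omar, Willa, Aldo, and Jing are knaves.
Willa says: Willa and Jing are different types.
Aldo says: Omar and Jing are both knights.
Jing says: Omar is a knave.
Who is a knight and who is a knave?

Gita is a knight, Omar is a knight, Willa is a knight, Aldo is a knave, and Jing is a knave.

Suppose Gita is a knave. Then Gita's statement "Jing is a knave, and Gita is a knight" would have to be false. Checking the 16 ways to assign the others, none is consistent with every speaker.
(For instance, with Omar=knight, Willa=knight, Aldo=knave, Jing=knave, Omar's claim "exactly two of Gita, Omar, Willa, Aldo, and Jing are knaves" comes out false where it would need to be true.)
So Gita must be a knight, making "Jing is a knave, and Gita is a knight" true. Taking Gita=knight, Omar=knight, Willa=knight, Aldo=knave, Jing=knave, each remaining statement checks out:
  Omar (knight): "exactly two of Gita, Omar, Willa, Aldo, and Jing are knaves" — true. ✓
  Willa (knight): "Willa and Jing are different types" — true. ✓
  Aldo (knave): "Omar and Jing are both knights" — false. ✓
  Jing (knave): "Omar is a knave" — false. ✓
This is the unique consistent assignment.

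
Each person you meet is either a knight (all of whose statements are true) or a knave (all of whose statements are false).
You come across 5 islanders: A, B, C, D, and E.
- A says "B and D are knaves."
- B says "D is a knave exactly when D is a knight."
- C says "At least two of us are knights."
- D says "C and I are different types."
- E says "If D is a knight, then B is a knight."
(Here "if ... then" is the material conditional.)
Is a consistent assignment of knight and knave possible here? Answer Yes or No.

One consistent assignment: A=knave, B=knave, C=knave, D=knight, E=knave.

Yes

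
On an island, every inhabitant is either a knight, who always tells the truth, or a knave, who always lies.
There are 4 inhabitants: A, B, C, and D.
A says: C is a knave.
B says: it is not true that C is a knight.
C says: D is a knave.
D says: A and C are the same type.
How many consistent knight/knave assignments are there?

1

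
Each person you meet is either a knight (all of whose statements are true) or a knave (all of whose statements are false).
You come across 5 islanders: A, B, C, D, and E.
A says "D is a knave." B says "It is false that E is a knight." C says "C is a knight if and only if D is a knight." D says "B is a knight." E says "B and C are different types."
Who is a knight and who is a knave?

Knights: B, C, and D. Knaves: A and E.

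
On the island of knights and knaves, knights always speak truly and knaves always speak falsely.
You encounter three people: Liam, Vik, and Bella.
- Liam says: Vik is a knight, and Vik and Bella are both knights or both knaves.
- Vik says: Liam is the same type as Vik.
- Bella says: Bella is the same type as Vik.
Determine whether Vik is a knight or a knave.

Vik is a knight.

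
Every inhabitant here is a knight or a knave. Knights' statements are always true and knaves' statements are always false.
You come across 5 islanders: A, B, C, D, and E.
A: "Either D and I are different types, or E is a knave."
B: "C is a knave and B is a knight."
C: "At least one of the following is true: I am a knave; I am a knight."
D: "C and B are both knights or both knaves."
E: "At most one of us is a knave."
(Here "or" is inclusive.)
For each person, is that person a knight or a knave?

Knights: A and C. Knaves: B, D, and E.

Suppose A is a knave. Then A's statement "either D and I are different types, or E is a knave" would have to be false. Checking the 16 ways to assign the others, none is consistent with every speaker.
(For instance, with B=knave, C=knight, D=knave, E=knave, A's claim "either D and I are different types, or E is a knave" comes out true where it would need to be false.)
So A must be a knight, making "either D and I are different types, or E is a knave" true. Taking A=knight, B=knave, C=knight, D=knave, E=knave, each remaining statement checks out:
  B (knave): "C is a knave and B is a knight" — false. ✓
  C (knight): "at least one of the following is true: I am a knave; I am a knight" — true. ✓
  D (knave): "C and B are both knights or both knaves" — false. ✓
  E (knave): "at most one of us is a knave" — false. ✓
This is the unique consistent assignment.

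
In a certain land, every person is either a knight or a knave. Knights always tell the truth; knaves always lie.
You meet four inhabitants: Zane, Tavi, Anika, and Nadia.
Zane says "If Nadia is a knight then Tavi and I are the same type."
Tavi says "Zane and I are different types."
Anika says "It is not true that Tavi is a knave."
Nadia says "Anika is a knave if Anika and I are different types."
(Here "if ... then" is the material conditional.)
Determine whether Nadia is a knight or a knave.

Nadia is a knight.

Consistent assignments: {Zane=knave, Tavi=knight, Anika=knight, Nadia=knight}
In every consistent assignment, Nadia is a knight.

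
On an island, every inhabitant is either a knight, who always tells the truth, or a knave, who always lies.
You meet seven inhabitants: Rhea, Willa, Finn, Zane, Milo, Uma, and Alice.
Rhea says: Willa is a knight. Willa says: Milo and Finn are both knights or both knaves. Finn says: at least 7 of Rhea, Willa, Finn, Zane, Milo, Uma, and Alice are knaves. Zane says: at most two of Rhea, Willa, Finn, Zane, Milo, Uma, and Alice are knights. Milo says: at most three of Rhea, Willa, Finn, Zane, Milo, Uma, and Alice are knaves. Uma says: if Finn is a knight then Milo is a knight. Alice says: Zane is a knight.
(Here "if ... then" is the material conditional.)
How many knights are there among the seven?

3

The unique consistent assignment is Rhea=knight, Willa=knight, Finn=knave, Zane=knave, Milo=knave, Uma=knight, Alice=knave.
That has 3 knights.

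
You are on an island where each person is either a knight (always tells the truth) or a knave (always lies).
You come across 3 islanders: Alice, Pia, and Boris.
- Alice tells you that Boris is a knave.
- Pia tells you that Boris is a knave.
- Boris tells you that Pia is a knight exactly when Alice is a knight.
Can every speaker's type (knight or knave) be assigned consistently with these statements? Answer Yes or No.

One consistent assignment: Alice=knave, Pia=knave, Boris=knight.

Yes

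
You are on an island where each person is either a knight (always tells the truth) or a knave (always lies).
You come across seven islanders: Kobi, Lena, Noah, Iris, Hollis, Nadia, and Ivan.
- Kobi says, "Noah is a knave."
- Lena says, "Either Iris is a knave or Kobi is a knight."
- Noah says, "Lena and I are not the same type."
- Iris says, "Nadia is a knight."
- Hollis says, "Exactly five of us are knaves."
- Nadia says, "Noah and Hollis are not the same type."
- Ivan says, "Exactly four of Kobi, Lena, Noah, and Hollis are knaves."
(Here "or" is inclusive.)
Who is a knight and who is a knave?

Knights: Noah, Iris, and Nadia. Knaves: Kobi, Lena, Hollis, and Ivan.

Kobi is a knave, so "Noah is a knave" must be False — and it is.
As a knave, Lena's statement "either Iris is a knave or Kobi is a knight" should be False; it is.
Noah is a knight; "Lena and I are not the same type" is true, as required.
Iris is a knight, and the claim "Nadia is a knight" is indeed true.
Hollis is a knave; "exactly five of us are knaves" is False, as required.
Nadia is a knight; "Noah and Hollis are not the same type" is true, as required.
Since Ivan is a knave, "exactly four of Kobi, Lena, Noah, and Hollis are knaves" needs to be False, which holds.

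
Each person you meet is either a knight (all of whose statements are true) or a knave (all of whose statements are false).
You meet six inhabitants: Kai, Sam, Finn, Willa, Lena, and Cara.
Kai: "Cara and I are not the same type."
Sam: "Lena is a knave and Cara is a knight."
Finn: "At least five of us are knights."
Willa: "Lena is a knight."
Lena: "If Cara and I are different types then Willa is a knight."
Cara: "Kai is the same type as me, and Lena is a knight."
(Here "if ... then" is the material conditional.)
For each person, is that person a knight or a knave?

Kai is a knight, so "Cara and I are not the same type" must be true — and it is.
As a knave, Sam's statement "Lena is a knave and Cara is a knight" should be false; it is.
Finn is a knave, and the claim "at least five of us are knights" is indeed false.
Willa is a knight; "Lena is a knight" is true, as required.
Since Lena is a knight, "if Cara and I are different types then Willa is a knight" needs to be true, which holds.
Cara is a knave, and the claim "Kai is the same type as me, and Lena is a knight" is indeed false.

Kai is a knight, Sam is a knave, Finn is a knave, Willa is a knight, Lena is a knight, and Cara is a knave.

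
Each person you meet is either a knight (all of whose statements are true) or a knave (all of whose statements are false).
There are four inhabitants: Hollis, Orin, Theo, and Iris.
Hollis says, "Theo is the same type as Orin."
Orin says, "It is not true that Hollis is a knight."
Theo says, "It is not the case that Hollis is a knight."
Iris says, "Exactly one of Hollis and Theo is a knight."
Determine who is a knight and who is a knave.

Knights: Hollis and Iris. Knaves: Orin and Theo.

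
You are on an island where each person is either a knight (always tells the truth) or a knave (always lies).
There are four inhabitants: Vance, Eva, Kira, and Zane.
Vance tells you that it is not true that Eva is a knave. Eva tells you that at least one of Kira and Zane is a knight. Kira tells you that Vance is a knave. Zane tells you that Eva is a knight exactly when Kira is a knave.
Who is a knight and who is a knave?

Vance is a knight, and the claim "it is not true that Eva is a knave" is indeed True.
Eva is a knight, so "at least one of Kira and Zane is a knight" must be True — and it is.
Kira is a knave; "Vance is a knave" is False, as required.
Zane is a knight; "Eva is a knight exactly when Kira is a knave" is True, as required.

Vance is a knight, Eva is a knight, Kira is a knave, and Zane is a knight.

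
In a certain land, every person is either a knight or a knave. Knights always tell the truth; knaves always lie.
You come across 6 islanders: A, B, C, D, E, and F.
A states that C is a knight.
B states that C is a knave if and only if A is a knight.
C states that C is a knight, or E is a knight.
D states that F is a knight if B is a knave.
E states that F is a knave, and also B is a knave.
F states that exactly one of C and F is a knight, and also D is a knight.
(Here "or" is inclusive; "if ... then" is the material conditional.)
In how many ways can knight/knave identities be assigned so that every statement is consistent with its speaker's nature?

2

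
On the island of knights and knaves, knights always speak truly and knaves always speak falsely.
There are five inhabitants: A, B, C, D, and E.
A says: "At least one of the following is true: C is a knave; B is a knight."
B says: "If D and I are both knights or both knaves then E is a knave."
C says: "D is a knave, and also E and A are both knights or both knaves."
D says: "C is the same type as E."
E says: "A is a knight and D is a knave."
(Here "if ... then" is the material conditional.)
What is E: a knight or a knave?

E is a knave.

Consistent assignments: {A=knight, B=knight, C=knave, D=knight, E=knave}
In every consistent assignment, E is a knave.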